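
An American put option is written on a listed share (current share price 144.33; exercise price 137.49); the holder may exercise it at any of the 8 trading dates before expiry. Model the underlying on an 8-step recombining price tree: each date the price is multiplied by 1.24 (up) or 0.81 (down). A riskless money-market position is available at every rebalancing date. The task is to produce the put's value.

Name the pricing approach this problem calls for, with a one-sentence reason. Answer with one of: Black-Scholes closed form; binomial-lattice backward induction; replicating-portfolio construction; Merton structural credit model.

Key observation: the defining feature is the embedded early-exercise option across 8 discrete dates on the spot-144.33 tree; pricing the strike-137.49 put means working backward with an exercise test at every node.

framework: binomial-lattice backward induction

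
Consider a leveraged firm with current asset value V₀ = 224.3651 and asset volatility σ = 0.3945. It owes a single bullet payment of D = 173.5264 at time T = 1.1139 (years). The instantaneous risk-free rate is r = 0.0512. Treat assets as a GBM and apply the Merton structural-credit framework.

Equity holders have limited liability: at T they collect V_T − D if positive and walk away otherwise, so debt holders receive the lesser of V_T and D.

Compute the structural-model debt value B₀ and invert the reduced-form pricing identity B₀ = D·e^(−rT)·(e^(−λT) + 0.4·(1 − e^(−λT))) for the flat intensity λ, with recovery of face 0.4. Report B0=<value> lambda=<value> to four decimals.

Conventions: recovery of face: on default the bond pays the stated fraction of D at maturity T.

Equity is a call on the firm's assets struck at D = 173.5264:
d₁ = [ln(V₀/D) + (r + σ²/2)T] / (σ√T)
   = [ln(224.3651/173.5264) + (0.0512 + 0.5·0.3945²)·1.1139] / (0.3945·√1.1139)
   = [0.256945 + 0.143710] / 0.416361 = 0.962277
d₂ = d₁ − σ√T = 0.962277 − 0.416361 = 0.545916
N(d₁) = 0.832045,  N(d₂) = 0.707438,  e^(−rT) = 0.944564
E₀ = V₀·N(d₁) − D·e^(−rT)·N(d₂)
   = 224.3651·0.832045 − 173.5264·0.944564·0.707438 = 70.727873
B₀ = V₀ − E₀ = 224.3651 − 70.727873 = 153.637227
e^(−λT) = (B₀·e^(rT)/D − 0.4)/(1 − 0.4) = (153.6372·1.058689/173.5264 − 0.4)/0.6 = 0.89557465
λ = −ln(0.89557465)/1.1139 = 0.099012

B0=153.6372 lambda=0.0990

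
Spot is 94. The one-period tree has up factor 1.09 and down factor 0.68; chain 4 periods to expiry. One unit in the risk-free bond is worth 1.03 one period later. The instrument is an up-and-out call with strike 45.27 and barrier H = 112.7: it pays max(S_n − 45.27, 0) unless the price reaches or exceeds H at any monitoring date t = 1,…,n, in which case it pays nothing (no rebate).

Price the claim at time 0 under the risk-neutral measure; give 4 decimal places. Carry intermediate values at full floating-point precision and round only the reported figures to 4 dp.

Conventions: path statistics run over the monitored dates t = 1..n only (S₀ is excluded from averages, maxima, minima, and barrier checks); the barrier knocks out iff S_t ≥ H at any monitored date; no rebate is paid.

Risk-neutral up-probability p* = (R−d)/(u−d) = (1.03−0.68)/(1.09−0.68) = 0.8537; the claim prices as the p*-weighted sum of path payoffs discounted by R^4.
Enumerate all 2^4 = 16 price paths (U = up ×1.09, D = down ×0.68); each path with k up-moves has probability p*^k·(1−p*)^(4−k).
DDDD: M=63.9200, payoff=0.0000, prob=0.000459
UDDD: M=102.4600, payoff=0.0000, prob=0.002675
DUDD: M=69.6728, payoff=0.0000, prob=0.002675
UUDD: M=111.6814, payoff=6.3715, prob=0.015606
DDUD: M=63.9200, payoff=0.0000, prob=0.002675
UDUD: M=102.4600, payoff=6.3715, prob=0.015606
DUUD: M=75.9434, payoff=6.3715, prob=0.015606
UUUD: M=121.7327, payoff=0.0000, prob=0.091037
DDDU: M=63.9200, payoff=0.0000, prob=0.002675
UDDU: M=102.4600, payoff=6.3715, prob=0.015606
DUDU: M=69.6728, payoff=6.3715, prob=0.015606
UUDU: M=111.6814, payoff=37.5083, prob=0.091037
DDUU: M=63.9200, payoff=6.3715, prob=0.015606
UDUU: M=102.4600, payoff=37.5083, prob=0.091037
DUUU: M=82.7783, payoff=37.5083, prob=0.091037
UUUU: M=132.6887, payoff=0.0000, prob=0.531052
Price = Σ prob·payoff / R^4 = 10.840580 / 1.125509 = 9.6317

price = 9.6317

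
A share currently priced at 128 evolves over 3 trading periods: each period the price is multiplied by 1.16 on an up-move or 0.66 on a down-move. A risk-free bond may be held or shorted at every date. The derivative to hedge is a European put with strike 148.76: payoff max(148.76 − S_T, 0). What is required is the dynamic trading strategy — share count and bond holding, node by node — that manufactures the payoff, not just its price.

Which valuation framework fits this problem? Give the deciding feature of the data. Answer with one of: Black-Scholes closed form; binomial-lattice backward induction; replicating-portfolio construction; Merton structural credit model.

Key observation: what is demanded is not a single number but the (Δ, B) position at each node of the 1.16/0.66 tree starting at 128; constructing those positions is the replicating-portfolio method.

framework: replicating-portfolio construction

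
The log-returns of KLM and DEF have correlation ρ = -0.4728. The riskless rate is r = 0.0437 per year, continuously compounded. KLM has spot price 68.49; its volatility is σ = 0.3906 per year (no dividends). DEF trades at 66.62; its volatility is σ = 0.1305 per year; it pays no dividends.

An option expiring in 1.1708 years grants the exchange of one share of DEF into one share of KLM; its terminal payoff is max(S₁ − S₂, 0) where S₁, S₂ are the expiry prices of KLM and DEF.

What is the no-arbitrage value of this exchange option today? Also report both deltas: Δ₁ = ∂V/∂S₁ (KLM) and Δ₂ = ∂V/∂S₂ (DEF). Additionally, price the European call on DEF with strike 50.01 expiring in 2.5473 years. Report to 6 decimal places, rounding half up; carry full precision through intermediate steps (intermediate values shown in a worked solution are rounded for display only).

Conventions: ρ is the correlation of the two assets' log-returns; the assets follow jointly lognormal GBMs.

σ_eff = √(σ₁² + σ₂² − 2ρσ₁σ₂) = √(0.3906² + 0.1305² − 2·-0.4728·0.3906·0.1305) = 0.466689
d₁ = (ln(S₁/S₂) + (q₂ − q₁ + σ_eff²/2)T) / (σ_eff√T) = (ln(68.49/66.62) + (0.0 − 0.0 + 0.108899)·1.1708) / 0.504974 = 0.307308
d₂ = d₁ − σ_eff√T = 0.307308 − 0.504974 = -0.197667
N(d₁) = 0.620695,  N(d₂) = 0.421653
V = S₁·e^{−q₁T}·N(d₁) − S₂·e^{−q₂T}·N(d₂) = 42.511426 − 28.090518 = 14.420908
Δ₁ = e^{−q₁T}·N(d₁) = 0.620695;  Δ₂ = −e^{−q₂T}·N(d₂) = -0.421653
[vanilla: DEF call K=50.01]
σ√T = 0.1305·√2.5473 = 0.208281
d₁ = (ln(S/K) + (r+σ²/2)T) / (σ√T) = (ln(66.62/50.01) + (0.0437+0.1305²/2)·2.5473) / 0.208281 = (0.286782 + 0.133008) / 0.208281 = 2.015491
d₂ = d₁ − σ√T = 2.015491 − 0.208281 = 1.807210
e^{−rT} = 0.894655
N(d₁) = 0.978073,  N(d₂) = 0.964635
price = S·N(d₁) − K·e^{−rT}·N(d₂) = 65.159250 − 43.159421 = 21.999829

exchange price = 14.420908
Δ1 = 0.620695
Δ2 = -0.421653
price(DEF call K=50.01) = 21.999829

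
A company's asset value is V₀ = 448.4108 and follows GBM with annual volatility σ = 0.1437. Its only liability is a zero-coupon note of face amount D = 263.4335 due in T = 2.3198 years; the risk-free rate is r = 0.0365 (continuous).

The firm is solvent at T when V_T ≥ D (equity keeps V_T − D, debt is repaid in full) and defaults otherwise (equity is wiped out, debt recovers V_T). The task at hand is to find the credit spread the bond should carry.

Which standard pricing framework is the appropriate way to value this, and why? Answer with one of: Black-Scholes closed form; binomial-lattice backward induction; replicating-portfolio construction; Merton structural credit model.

framework: Merton structural credit model

Key observation: the data describe a firm's assets (V₀ = 448.4108, GBM) and a single zero-coupon debt of face 263.4335, so credit quantities follow from equity-as-call in the structural model.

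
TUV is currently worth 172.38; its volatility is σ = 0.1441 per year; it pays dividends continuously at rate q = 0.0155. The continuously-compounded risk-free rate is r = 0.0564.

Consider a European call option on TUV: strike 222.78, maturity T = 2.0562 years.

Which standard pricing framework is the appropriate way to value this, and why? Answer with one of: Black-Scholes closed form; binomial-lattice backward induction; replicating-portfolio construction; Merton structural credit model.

framework: Black-Scholes closed form

Key observation: with TUV following a GBM at constant σ and r, the European call struck at 222.78 prices in closed form — nothing here needs a stepwise model or a balance sheet.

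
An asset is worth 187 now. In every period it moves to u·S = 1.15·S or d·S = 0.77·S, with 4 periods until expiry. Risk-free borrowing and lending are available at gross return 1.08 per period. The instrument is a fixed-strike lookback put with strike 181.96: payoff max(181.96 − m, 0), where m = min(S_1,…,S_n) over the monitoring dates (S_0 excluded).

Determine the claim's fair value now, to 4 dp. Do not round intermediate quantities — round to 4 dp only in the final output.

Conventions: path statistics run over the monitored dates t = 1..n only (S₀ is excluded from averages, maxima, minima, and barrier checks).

With p* = (R−d)/(u−d) = 0.8158, sum probability × payoff across the paths and divide by R^4.
Enumerate all 2^4 = 16 price paths (U = up ×1.15, D = down ×0.77); each path with k up-moves has probability p*^k·(1−p*)^(4−k).
DDDD: m=65.7362, payoff=116.2238, prob=0.001151
UDDD: m=98.1774, payoff=83.7826, prob=0.005099
DUDD: m=98.1774, payoff=83.7826, prob=0.005099
UUDD: m=146.6286, payoff=35.3314, prob=0.022583
DDUD: m=98.1774, payoff=83.7826, prob=0.005099
UDUD: m=146.6286, payoff=35.3314, prob=0.022583
DUUD: m=143.9900, payoff=37.9700, prob=0.022583
UUUD: m=215.0500, payoff=0.0000, prob=0.100011
DDDU: m=85.3717, payoff=96.5883, prob=0.005099
UDDU: m=127.5031, payoff=54.4569, prob=0.022583
DUDU: m=127.5031, payoff=54.4569, prob=0.022583
UUDU: m=190.4268, payoff=0.0000, prob=0.100011
DDUU: m=110.8723, payoff=71.0877, prob=0.022583
UDUU: m=165.5885, payoff=16.3715, prob=0.100011
DUUU: m=143.9900, payoff=37.9700, prob=0.100011
UUUU: m=215.0500, payoff=0.0000, prob=0.442907
Price = Σ prob·payoff / R^4 = 13.861142 / 1.360489 = 10.1884

price = 10.1884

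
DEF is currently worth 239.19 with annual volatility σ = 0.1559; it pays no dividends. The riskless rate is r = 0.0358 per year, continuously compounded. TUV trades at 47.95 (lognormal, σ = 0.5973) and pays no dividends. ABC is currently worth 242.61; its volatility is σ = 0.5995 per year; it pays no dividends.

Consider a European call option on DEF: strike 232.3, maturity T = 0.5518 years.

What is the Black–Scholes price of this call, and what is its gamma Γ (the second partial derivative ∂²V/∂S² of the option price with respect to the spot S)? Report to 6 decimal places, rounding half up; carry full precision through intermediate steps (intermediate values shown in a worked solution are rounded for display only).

σ√T = 0.1559·√0.5518 = 0.115808
d₁ = (ln(S/K) + (r+σ²/2)T) / (σ√T) = (ln(239.19/232.3) + (0.0358+0.1559²/2)·0.5518) / 0.115808 = (0.029229 + 0.026460) / 0.115808 = 0.480873
d₂ = d₁ − σ√T = 0.480873 − 0.115808 = 0.365065
e^{−rT} = 0.980439
N(d₁) = 0.684697,  N(d₂) = 0.642469
Call price V = S·N(d₁) − K·e^{−rT}·N(d₂) = 163.772567 − 146.326135 = 17.446433
φ(d₁) = (1/√(2π))·e^{−d₁²/2} = 0.355383
Γ = φ(d₁) / (S·σ·√T) = 0.012830

price = 17.446433
Γ = 0.012830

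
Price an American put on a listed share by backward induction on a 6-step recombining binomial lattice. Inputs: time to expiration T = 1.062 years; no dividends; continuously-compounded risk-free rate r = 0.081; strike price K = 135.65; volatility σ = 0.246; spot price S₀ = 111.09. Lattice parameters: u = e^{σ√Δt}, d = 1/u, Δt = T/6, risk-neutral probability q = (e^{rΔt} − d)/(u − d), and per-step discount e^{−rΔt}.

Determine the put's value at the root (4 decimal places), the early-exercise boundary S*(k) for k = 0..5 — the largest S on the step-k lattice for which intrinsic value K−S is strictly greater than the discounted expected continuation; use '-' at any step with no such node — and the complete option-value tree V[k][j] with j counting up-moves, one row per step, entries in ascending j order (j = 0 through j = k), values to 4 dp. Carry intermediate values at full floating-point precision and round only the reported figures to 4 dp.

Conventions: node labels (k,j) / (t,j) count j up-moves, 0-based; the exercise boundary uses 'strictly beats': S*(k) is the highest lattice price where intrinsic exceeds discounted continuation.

Δt=0.17700, u=1.10904, d=0.90168, q=0.54379, disc=e^(-rΔt)=0.98577
k=6 terminal: V=max(K-S,0) → 75.9479 62.2181 45.3308 24.5600 0.0000 0.0000 0.0000
k=5: j=0 S=66.2121 intr=69.4379 cont=67.5070 V=69.4379[EX]; j=1 S=81.4390 intr=54.2110 cont=52.2801 V=54.2110[EX]; j=2 S=100.1676 intr=35.4824 cont=33.5514 V=35.4824[EX]; j=3 S=123.2034 intr=12.4466 cont=11.0451 V=12.4466[EX]; j=4 S=151.5366 intr=0.0000 cont=0.0000 V=0.0000[hold]; j=5 S=186.3858 intr=0.0000 cont=0.0000 V=0.0000[hold]  S*(5)=123.2034
k=4: j=0 S=73.4319 intr=62.2181 cont=60.2872 V=62.2181[EX]; j=1 S=90.3192 intr=45.3308 cont=43.3999 V=45.3308[EX]; j=2 S=111.0900 intr=24.5600 cont=22.6291 V=24.5600[EX]; j=3 S=136.6376 intr=0.0000 cont=5.5975 V=5.5975[hold]; j=4 S=168.0603 intr=0.0000 cont=0.0000 V=0.0000[hold]  S*(4)=111.0900
k=3: j=0 S=81.4390 intr=54.2110 cont=52.2801 V=54.2110[EX]; j=1 S=100.1676 intr=35.4824 cont=33.5514 V=35.4824[EX]; j=2 S=123.2034 intr=12.4466 cont=14.0456 V=14.0456[hold]; j=3 S=151.5366 intr=0.0000 cont=2.5173 V=2.5173[hold]  S*(3)=100.1676
k=2: j=0 S=90.3192 intr=45.3308 cont=43.3999 V=45.3308[EX]; j=1 S=111.0900 intr=24.5600 cont=23.4862 V=24.5600[EX]; j=2 S=136.6376 intr=0.0000 cont=7.6660 V=7.6660[hold]  S*(2)=111.0900
k=1: j=0 S=100.1676 intr=35.4824 cont=33.5514 V=35.4824[EX]; j=1 S=123.2034 intr=12.4466 cont=15.1544 V=15.1544[hold]  S*(1)=100.1676
k=0: j=0 S=111.0900 intr=24.5600 cont=24.0805 V=24.5600[EX]  S*(0)=111.0900

price = 24.5600
boundary = 111.0900 100.1676 111.0900 100.1676 111.0900 123.2034
tree:
24.5600
35.4824 15.1544
45.3308 24.5600 7.6660
54.2110 35.4824 14.0456 2.5173
62.2181 45.3308 24.5600 5.5975 0.0000
69.4379 54.2110 35.4824 12.4466 0.0000 0.0000
75.9479 62.2181 45.3308 24.5600 0.0000 0.0000 0.0000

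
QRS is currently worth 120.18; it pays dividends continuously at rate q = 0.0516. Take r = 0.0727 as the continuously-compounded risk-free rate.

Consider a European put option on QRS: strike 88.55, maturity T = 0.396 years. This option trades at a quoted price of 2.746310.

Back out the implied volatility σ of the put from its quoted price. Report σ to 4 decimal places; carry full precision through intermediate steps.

sigma = 0.5075

At σ = 0.5075 the Black–Scholes value reproduces the quote:
σ√T = 0.5075·√0.396 = 0.319362
d₁ = (ln(S/K) + (r−q+σ²/2)T) / (σ√T) = (ln(120.18/88.55) + (0.0727−0.0516+0.5075²/2)·0.396) / 0.319362 = (0.305423 + 0.059352) / 0.319362 = 1.142198
d₂ = d₁ − σ√T = 1.142198 − 0.319362 = 0.822836
e^{−rT} = 0.971621
e^{−qT} = 0.979774
N(−d₁) = 0.126686,  N(−d₂) = 0.205301
V = K·e^{−rT}·N(−d₂) − S·e^{−qT}·N(−d₁) = 17.663469 − 14.917159 = 2.746310 (the quoted price), and the Black–Scholes price is strictly increasing in σ, so σ is unique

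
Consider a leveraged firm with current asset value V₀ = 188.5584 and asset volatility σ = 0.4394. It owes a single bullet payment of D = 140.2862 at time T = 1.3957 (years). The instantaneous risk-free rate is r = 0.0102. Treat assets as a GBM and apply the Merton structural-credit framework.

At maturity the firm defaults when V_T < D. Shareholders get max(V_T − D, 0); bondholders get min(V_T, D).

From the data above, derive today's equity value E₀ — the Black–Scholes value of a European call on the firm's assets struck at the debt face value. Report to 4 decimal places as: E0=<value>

E0=64.2071

Equity is a call on the firm's assets struck at D = 140.2862:
d₁ = [ln(V₀/D) + (r + σ²/2)T] / (σ√T)
   = [ln(188.5584/140.2862) + (0.0102 + 0.5·0.4394²)·1.3957] / (0.4394·√1.3957)
   = [0.295723 + 0.148972] / 0.519106 = 0.856655
d₂ = d₁ − σ√T = 0.856655 − 0.519106 = 0.337549
N(d₁) = 0.804182,  N(d₂) = 0.632148,  e^(−rT) = 0.985865
E₀ = V₀·N(d₁) − D·e^(−rT)·N(d₂)
   = 188.5584·0.804182 − 140.2862·0.985865·0.632148 = 64.207149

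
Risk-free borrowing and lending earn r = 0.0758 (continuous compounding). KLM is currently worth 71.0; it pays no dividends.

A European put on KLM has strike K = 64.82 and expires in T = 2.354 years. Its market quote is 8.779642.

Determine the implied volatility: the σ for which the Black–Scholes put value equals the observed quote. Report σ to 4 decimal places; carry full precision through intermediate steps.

At σ = 0.4211 the Black–Scholes value reproduces the quote:
σ√T = 0.4211·√2.354 = 0.646083
d₁ = (ln(S/K) + (r+σ²/2)T) / (σ√T) = (ln(71.0/64.82) + (0.0758+0.4211²/2)·2.354) / 0.646083 = (0.091066 + 0.387145) / 0.646083 = 0.740169
d₂ = d₁ − σ√T = 0.740169 − 0.646083 = 0.094086
e^{−rT} = 0.836580
N(−d₁) = 0.229599,  N(−d₂) = 0.462521
V = K·e^{−rT}·N(−d₂) − S·N(−d₁) = 25.081156 − 16.301514 = 8.779642 (matching the quote); vega is positive throughout, so no other σ reproduces this price

sigma = 0.4211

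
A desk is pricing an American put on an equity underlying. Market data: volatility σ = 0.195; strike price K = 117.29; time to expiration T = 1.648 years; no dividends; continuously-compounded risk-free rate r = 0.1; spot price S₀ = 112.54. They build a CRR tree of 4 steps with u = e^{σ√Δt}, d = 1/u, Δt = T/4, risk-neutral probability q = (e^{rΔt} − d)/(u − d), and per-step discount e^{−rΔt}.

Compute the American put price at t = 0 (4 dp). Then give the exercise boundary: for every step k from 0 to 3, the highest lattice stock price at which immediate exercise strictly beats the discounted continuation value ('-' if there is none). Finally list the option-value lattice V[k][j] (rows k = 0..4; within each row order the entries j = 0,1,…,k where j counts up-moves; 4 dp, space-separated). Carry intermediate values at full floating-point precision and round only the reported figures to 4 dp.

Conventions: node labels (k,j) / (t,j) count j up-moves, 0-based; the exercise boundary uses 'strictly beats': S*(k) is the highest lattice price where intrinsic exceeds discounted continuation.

Δt=0.41200, u=1.13334, d=0.88235, q=0.63633, disc=e^(-rΔt)=0.95964
k=4 terminal: V=max(K-S,0) → 49.0761 29.6727 4.7500 0.0000 0.0000
k=3: j=0 S=77.3092 intr=39.9808 cont=35.2466 V=39.9808[EX]; j=1 S=99.2998 intr=17.9902 cont=13.2560 V=17.9902[EX]; j=2 S=127.5456 intr=0.0000 cont=1.6577 V=1.6577[hold]; j=3 S=163.8259 intr=0.0000 cont=0.0000 V=0.0000[hold]  S*(3)=99.2998
k=2: j=0 S=87.6173 intr=29.6727 cont=24.9385 V=29.6727[EX]; j=1 S=112.5400 intr=4.7500 cont=7.2907 V=7.2907[hold]; j=2 S=144.5519 intr=0.0000 cont=0.5785 V=0.5785[hold]  S*(2)=87.6173
k=1: j=0 S=99.2998 intr=17.9902 cont=14.8075 V=17.9902[EX]; j=1 S=127.5456 intr=0.0000 cont=2.8976 V=2.8976[hold]  S*(1)=99.2998
k=0: j=0 S=112.5400 intr=4.7500 cont=8.0478 V=8.0478[hold]  S*(0)=-

price = 8.0478
boundary = - 99.2998 87.6173 99.2998
tree:
8.0478
17.9902 2.8976
29.6727 7.2907 0.5785
39.9808 17.9902 1.6577 0.0000
49.0761 29.6727 4.7500 0.0000 0.0000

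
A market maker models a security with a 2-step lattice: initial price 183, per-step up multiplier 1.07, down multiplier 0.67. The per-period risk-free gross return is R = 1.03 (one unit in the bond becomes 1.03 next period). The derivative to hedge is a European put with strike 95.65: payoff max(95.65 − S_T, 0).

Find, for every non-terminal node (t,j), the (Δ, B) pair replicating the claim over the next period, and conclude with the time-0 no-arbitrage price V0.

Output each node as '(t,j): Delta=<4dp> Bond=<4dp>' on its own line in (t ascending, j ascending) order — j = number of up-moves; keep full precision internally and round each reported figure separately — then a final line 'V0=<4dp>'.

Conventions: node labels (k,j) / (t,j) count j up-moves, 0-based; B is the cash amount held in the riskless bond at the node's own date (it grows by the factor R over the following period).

(0,0): Delta=-0.0179 Bond=3.4043
(1,0): Delta=-0.2753 Bond=35.0641
(1,1): Delta=0.0000 Bond=0.0000
V0=0.1273

The replicating-portfolio and risk-neutral prices coincide; use p* = (1.03−0.67)/(1.07−0.67) = 0.9000 for the latter.
Expiry values: V(2,0)=13.5013, V(2,1)=0.0000, V(2,2)=0.0000
  t=1,j=0: stock 122.6100 → up 131.1927 (V=0.0000), down 82.1487 (V=13.5013). Price 1.3108; hedge Δ=-0.2753, bond B=35.0641.
  t=1,j=1: stock 195.8100 → up 209.5167 (V=0.0000), down 131.1927 (V=0.0000). Price 0.0000; hedge Δ=0.0000, bond B=0.0000.
  t=0,j=0: stock 183.0000 → up 195.8100 (V=0.0000), down 122.6100 (V=1.3108). Price 0.1273; hedge Δ=-0.0179, bond B=3.4043.
Check: Δ(0,0)·S0 + B(0,0) = 0.1273 = V0.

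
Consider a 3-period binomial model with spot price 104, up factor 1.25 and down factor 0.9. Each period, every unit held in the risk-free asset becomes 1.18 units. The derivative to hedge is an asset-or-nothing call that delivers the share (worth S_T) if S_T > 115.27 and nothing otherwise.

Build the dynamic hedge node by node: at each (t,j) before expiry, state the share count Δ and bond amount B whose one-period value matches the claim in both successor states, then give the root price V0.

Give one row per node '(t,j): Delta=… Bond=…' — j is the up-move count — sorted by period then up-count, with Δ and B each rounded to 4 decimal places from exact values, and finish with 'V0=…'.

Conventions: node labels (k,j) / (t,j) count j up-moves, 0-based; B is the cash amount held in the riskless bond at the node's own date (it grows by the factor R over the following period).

Arbitrage-free pricing uses the up-move probability p* = (R−d)/(u−d) = 0.8000, discounting each step at R = 1.18.
Payoffs at expiry: V(3,0)=0.0000, V(3,1)=0.0000, V(3,2)=146.2500, V(3,3)=203.1250
(2,0): S=84.2400. Δ = (V_up−V_dn)/(S_up−S_dn) = (0.0000−0.0000)/(105.3000−75.8160) = 0.0000. V = [p*·0.0000 + (1−p*)·0.0000]/1.18 = 0.0000. B = V − Δ·S = 0.0000.
(2,1): S=117.0000. Δ = (V_up−V_dn)/(S_up−S_dn) = (146.2500−0.0000)/(146.2500−105.3000) = 3.5714. V = [p*·146.2500 + (1−p*)·0.0000]/1.18 = 99.1525. B = V − Δ·S = -318.7046.
(2,2): S=162.5000. Δ = (V_up−V_dn)/(S_up−S_dn) = (203.1250−146.2500)/(203.1250−146.2500) = 1.0000. V = [p*·203.1250 + (1−p*)·146.2500]/1.18 = 162.5000. B = V − Δ·S = 0.0000.
(1,0): S=93.6000. Δ = (V_up−V_dn)/(S_up−S_dn) = (99.1525−0.0000)/(117.0000−84.2400) = 3.0266. V = [p*·99.1525 + (1−p*)·0.0000]/1.18 = 67.2221. B = V − Δ·S = -216.0709.
(1,1): S=130.0000. Δ = (V_up−V_dn)/(S_up−S_dn) = (162.5000−99.1525)/(162.5000−117.0000) = 1.3923. V = [p*·162.5000 + (1−p*)·99.1525]/1.18 = 126.9750. B = V − Δ·S = -54.0177.
(0,0): S=104.0000. Δ = (V_up−V_dn)/(S_up−S_dn) = (126.9750−67.2221)/(130.0000−93.6000) = 1.6416. V = [p*·126.9750 + (1−p*)·67.2221]/1.18 = 97.4783. B = V − Δ·S = -73.2444.
Check: Δ(0,0)·S0 + B(0,0) = 97.4783 = V0.

(0,0): Delta=1.6416 Bond=-73.2444
(1,0): Delta=3.0266 Bond=-216.0709
(1,1): Delta=1.3923 Bond=-54.0177
(2,0): Delta=0.0000 Bond=0.0000
(2,1): Delta=3.5714 Bond=-318.7046
(2,2): Delta=1.0000 Bond=0.0000
V0=97.4783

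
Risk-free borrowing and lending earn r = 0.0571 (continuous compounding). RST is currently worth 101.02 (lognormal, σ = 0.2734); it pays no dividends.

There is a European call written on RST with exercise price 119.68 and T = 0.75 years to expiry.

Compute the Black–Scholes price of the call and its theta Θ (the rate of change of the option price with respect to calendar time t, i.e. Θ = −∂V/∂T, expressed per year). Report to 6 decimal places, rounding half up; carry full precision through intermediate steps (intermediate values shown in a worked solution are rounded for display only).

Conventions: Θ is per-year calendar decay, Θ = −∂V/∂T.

price = 4.753137
Θ = -7.513576

σ√T = 0.2734·√0.75 = 0.236771
d₁ = (ln(S/K) + (r+σ²/2)T) / (σ√T) = (ln(101.02/119.68) + (0.0571+0.2734²/2)·0.75) / 0.236771 = (-0.169503 + 0.070855) / 0.236771 = -0.416637
d₂ = d₁ − σ√T = -0.416637 − 0.236771 = -0.653408
e^{−rT} = 0.958079
N(d₁) = 0.338472,  N(d₂) = 0.256747
Call price V = S·N(d₁) − K·e^{−rT}·N(d₂) = 34.192445 − 29.439308 = 4.753137
φ(d₁) = (1/√(2π))·e^{−d₁²/2} = 0.365777
Θ = −S·φ(d₁)·σ/(2√T) − r·K·e^{−rT}·N(d₂) = −5.832591 − 1.680984 = -7.513576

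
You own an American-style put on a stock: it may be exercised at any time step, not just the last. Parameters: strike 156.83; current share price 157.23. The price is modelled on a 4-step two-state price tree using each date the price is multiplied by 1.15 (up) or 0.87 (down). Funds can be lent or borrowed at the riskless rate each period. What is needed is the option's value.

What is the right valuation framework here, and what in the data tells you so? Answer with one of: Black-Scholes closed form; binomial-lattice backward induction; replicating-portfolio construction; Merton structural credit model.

framework: binomial-lattice backward induction

Key observation: an American put (K = 156.83, S₀ = 157.23) on a 4-date tree has no closed form — the optimal stopping decision is embedded and must be resolved recursively from expiry.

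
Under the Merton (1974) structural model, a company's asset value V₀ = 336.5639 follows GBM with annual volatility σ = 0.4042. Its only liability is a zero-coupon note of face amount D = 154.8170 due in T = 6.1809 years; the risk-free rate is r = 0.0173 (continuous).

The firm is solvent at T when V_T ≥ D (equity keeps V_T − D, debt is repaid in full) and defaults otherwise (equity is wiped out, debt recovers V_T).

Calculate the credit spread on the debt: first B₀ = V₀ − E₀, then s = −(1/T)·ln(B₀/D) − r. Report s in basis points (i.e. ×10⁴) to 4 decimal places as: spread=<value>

spread=264.9803

Apply the equity-as-call identities (strike 154.8170, horizon 6.1809 years):
d₁ = [ln(V₀/D) + (r + σ²/2)T] / (σ√T)
   = [ln(336.5639/154.8170) + (0.0173 + 0.5·0.4042²)·6.1809] / (0.4042·√6.1809)
   = [0.776544 + 0.611840] / 1.004898 = 1.381616
d₂ = d₁ − σ√T = 1.381616 − 1.004898 = 0.376718
N(d₁) = 0.916455,  N(d₂) = 0.646808,  e^(−rT) = 0.898589
E₀ = V₀·N(d₁) − D·e^(−rT)·N(d₂)
   = 336.5639·0.916455 − 154.8170·0.898589·0.646808 = 218.463806
B₀ = V₀ − E₀ = 336.5639 − 218.463806 = 118.100094
spread = −(1/T)·ln(B₀/D) − r = −(1/6.1809)·ln(118.100094/154.8170) − 0.0173 = 0.02649803
in basis points: 0.02649803 × 10⁴ = 264.9803 bp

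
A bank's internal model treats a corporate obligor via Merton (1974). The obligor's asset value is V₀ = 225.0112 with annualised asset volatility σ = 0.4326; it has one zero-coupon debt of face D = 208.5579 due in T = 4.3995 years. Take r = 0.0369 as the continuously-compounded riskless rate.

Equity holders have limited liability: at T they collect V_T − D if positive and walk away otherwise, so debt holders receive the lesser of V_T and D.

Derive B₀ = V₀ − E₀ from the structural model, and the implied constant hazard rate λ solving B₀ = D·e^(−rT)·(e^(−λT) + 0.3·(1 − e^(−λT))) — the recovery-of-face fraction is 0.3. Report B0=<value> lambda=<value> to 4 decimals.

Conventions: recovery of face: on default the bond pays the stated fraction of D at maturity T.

Work the structural quantities from V₀ = 225.0112 against face 208.5579:
d₁ = [ln(V₀/D) + (r + σ²/2)T] / (σ√T)
   = [ln(225.0112/208.5579) + (0.0369 + 0.5·0.4326²)·4.3995] / (0.4326·√4.3995)
   = [0.075933 + 0.574009] / 0.907378 = 0.716286
d₂ = d₁ − σ√T = 0.716286 − 0.907378 = -0.191092
N(d₁) = 0.763093,  N(d₂) = 0.424227,  e^(−rT) = 0.850151
E₀ = V₀·N(d₁) − D·e^(−rT)·N(d₂)
   = 225.0112·0.763093 − 208.5579·0.850151·0.424227 = 96.486569
B₀ = V₀ − E₀ = 225.0112 − 96.486569 = 128.524631
e^(−λT) = (B₀·e^(rT)/D − 0.3)/(1 − 0.3) = (128.5246·1.176262/208.5579 − 0.3)/0.7 = 0.60696556
λ = −ln(0.60696556)/4.3995 = 0.113486

B0=128.5246 lambda=0.1135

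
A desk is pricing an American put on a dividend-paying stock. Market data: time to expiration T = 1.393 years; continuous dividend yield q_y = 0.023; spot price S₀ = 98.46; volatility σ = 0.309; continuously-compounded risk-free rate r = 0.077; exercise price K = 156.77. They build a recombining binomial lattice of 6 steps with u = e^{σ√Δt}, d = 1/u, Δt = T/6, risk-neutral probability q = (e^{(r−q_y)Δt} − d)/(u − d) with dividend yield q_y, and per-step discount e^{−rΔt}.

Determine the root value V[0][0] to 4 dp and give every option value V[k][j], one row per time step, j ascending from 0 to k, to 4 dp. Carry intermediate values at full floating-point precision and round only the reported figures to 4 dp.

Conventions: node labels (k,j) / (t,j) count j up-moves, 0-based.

price = 58.3100
tree:
58.3100
71.9304 42.5030
83.6666 58.3100 28.4586
93.7793 71.9304 42.5030 15.7119
102.4930 83.6666 58.3100 26.4906 5.7101
110.0014 93.7793 71.9304 42.5030 11.7451 0.0000
116.4711 102.4930 83.6666 58.3100 24.1583 0.0000 0.0000

params: Δt=0.23217 u=1.16054 d=0.86167 q=0.50506 e^(-rΔt)=0.98228
t_6 payoffs: 116.4711 102.4930 83.6666 58.3100 24.1583 0.0000 0.0000
k=5: node(5,0) S=46.7686 payoff=110.0014 vs cont=107.4728 → 110.0014 [stop]  node(5,1) S=62.9907 payoff=93.7793 vs cont=91.3371 → 93.7793 [stop]  node(5,2) S=84.8396 payoff=71.9304 vs cont=69.6045 → 71.9304 [stop]  node(5,3) S=114.2670 payoff=42.5030 vs cont=40.3339 → 42.5030 [stop]  node(5,4) S=153.9015 payoff=2.8685 vs cont=11.7451 → 11.7451 [wait]  node(5,5) S=207.2837 payoff=0.0000 vs cont=0.0000 → 0.0000 [wait]
k=4: node(4,0) S=54.2770 payoff=102.4930 vs cont=100.0044 → 102.4930 [stop]  node(4,1) S=73.1034 payoff=83.6666 vs cont=81.2782 → 83.6666 [stop]  node(4,2) S=98.4600 payoff=58.3100 vs cont=56.0567 → 58.3100 [stop]  node(4,3) S=132.6117 payoff=24.1583 vs cont=26.4906 → 26.4906 [wait]  node(4,4) S=178.6093 payoff=0.0000 vs cont=5.7101 → 5.7101 [wait]
k=3: node(3,0) S=62.9907 payoff=93.7793 vs cont=91.3371 → 93.7793 [stop]  node(3,1) S=84.8396 payoff=71.9304 vs cont=69.6045 → 71.9304 [stop]  node(3,2) S=114.2670 payoff=42.5030 vs cont=41.4910 → 42.5030 [stop]  node(3,3) S=153.9015 payoff=2.8685 vs cont=15.7119 → 15.7119 [wait]
k=2: node(2,0) S=73.1034 payoff=83.6666 vs cont=81.2782 → 83.6666 [stop]  node(2,1) S=98.4600 payoff=58.3100 vs cont=56.0567 → 58.3100 [stop]  node(2,2) S=132.6117 payoff=24.1583 vs cont=28.4586 → 28.4586 [wait]
k=1: node(1,0) S=84.8396 payoff=71.9304 vs cont=69.6045 → 71.9304 [stop]  node(1,1) S=114.2670 payoff=42.5030 vs cont=42.4673 → 42.5030 [stop]
k=0: node(0,0) S=98.4600 payoff=58.3100 vs cont=56.0567 → 58.3100 [stop]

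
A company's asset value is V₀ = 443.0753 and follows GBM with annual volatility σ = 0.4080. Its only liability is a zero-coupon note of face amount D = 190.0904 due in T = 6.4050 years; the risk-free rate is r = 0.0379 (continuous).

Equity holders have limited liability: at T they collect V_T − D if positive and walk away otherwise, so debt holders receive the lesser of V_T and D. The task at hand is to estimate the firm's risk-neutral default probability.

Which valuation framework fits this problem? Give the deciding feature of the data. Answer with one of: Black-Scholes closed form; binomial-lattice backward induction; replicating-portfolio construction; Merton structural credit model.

Key observation: with the firm-asset dynamics (V₀ = 443.0753) and a single zero-coupon liability of face 190.0904 given, debt value, spread, and default probability all derive from the option view of the balance sheet.

framework: Merton structural credit model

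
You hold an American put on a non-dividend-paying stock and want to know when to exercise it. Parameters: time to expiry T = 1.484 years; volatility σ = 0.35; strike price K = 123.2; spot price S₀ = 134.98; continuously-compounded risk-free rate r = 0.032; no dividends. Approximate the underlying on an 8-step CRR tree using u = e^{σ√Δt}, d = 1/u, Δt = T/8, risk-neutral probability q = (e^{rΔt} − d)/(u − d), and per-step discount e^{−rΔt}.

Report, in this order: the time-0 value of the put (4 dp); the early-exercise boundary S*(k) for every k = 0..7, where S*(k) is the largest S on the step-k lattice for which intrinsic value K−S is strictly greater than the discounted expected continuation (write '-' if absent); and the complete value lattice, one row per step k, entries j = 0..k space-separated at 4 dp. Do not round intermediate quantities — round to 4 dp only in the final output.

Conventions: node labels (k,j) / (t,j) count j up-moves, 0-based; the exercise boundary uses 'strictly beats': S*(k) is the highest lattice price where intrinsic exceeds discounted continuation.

Δt=0.18550, u=1.16270, d=0.86007, q=0.48206, disc=e^(-rΔt)=0.99408
k=8 terminal: V=max(K-S,0) → 82.7861 68.5657 49.3415 23.3530 0.0000 0.0000 0.0000 0.0000 0.0000
k=7: j=0 S=46.9892 intr=76.2108 cont=75.4816 V=76.2108[EX]; j=1 S=63.5233 intr=59.6767 cont=58.9476 V=59.6767[EX]; j=2 S=85.8752 intr=37.3248 cont=36.5957 V=37.3248[EX]; j=3 S=116.0920 intr=7.1080 cont=12.0239 V=12.0239[hold]; j=4 S=156.9411 intr=0.0000 cont=0.0000 V=0.0000[hold]; j=5 S=212.1638 intr=0.0000 cont=0.0000 V=0.0000[hold]; j=6 S=286.8176 intr=0.0000 cont=0.0000 V=0.0000[hold]; j=7 S=387.7398 intr=0.0000 cont=0.0000 V=0.0000[hold]  S*(7)=85.8752
k=6: j=0 S=54.6343 intr=68.5657 cont=67.8365 V=68.5657[EX]; j=1 S=73.8585 intr=49.3415 cont=48.6124 V=49.3415[EX]; j=2 S=99.8470 intr=23.3530 cont=24.9796 V=24.9796[hold]; j=3 S=134.9800 intr=0.0000 cont=6.1908 V=6.1908[hold]; j=4 S=182.4753 intr=0.0000 cont=0.0000 V=0.0000[hold]; j=5 S=246.6826 intr=0.0000 cont=0.0000 V=0.0000[hold]; j=6 S=333.4826 intr=0.0000 cont=0.0000 V=0.0000[hold]  S*(6)=73.8585
k=5: j=0 S=63.5233 intr=59.6767 cont=58.9476 V=59.6767[EX]; j=1 S=85.8752 intr=37.3248 cont=37.3751 V=37.3751[hold]; j=2 S=116.0920 intr=7.1080 cont=15.8281 V=15.8281[hold]; j=3 S=156.9411 intr=0.0000 cont=3.1875 V=3.1875[hold]; j=4 S=212.1638 intr=0.0000 cont=0.0000 V=0.0000[hold]; j=5 S=286.8176 intr=0.0000 cont=0.0000 V=0.0000[hold]  S*(5)=63.5233
k=4: j=0 S=73.8585 intr=49.3415 cont=48.6365 V=49.3415[EX]; j=1 S=99.8470 intr=23.3530 cont=26.8285 V=26.8285[hold]; j=2 S=134.9800 intr=0.0000 cont=9.6770 V=9.6770[hold]; j=3 S=182.4753 intr=0.0000 cont=1.6412 V=1.6412[hold]; j=4 S=246.6826 intr=0.0000 cont=0.0000 V=0.0000[hold]  S*(4)=73.8585
k=3: j=0 S=85.8752 intr=37.3248 cont=38.2611 V=38.2611[hold]; j=1 S=116.0920 intr=7.1080 cont=18.4506 V=18.4506[hold]; j=2 S=156.9411 intr=0.0000 cont=5.7689 V=5.7689[hold]; j=3 S=212.1638 intr=0.0000 cont=0.8450 V=0.8450[hold]  S*(3)=-
k=2: j=0 S=99.8470 intr=23.3530 cont=28.5414 V=28.5414[hold]; j=1 S=134.9800 intr=0.0000 cont=12.2643 V=12.2643[hold]; j=2 S=182.4753 intr=0.0000 cont=3.3752 V=3.3752[hold]  S*(2)=-
k=1: j=0 S=116.0920 intr=7.1080 cont=20.5724 V=20.5724[hold]; j=1 S=156.9411 intr=0.0000 cont=7.9320 V=7.9320[hold]  S*(1)=-
k=0: j=0 S=134.9800 intr=0.0000 cont=14.3933 V=14.3933[hold]  S*(0)=-

price = 14.3933
boundary = - - - - 73.8585 63.5233 73.8585 85.8752
tree:
14.3933
20.5724 7.9320
28.5414 12.2643 3.3752
38.2611 18.4506 5.7689 0.8450
49.3415 26.8285 9.6770 1.6412 0.0000
59.6767 37.3751 15.8281 3.1875 0.0000 0.0000
68.5657 49.3415 24.9796 6.1908 0.0000 0.0000 0.0000
76.2108 59.6767 37.3248 12.0239 0.0000 0.0000 0.0000 0.0000
82.7861 68.5657 49.3415 23.3530 0.0000 0.0000 0.0000 0.0000 0.0000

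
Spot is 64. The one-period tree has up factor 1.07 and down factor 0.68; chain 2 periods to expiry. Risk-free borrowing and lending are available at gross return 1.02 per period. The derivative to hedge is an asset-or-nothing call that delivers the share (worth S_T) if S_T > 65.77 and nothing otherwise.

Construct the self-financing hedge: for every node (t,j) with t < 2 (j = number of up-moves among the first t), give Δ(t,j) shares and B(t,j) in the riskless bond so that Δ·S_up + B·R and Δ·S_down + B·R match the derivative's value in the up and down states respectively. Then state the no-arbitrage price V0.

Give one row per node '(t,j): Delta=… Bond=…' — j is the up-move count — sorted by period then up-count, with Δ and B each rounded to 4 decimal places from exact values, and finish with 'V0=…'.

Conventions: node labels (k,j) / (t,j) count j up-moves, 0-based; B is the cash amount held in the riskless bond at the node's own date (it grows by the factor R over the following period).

Since d<R<u, set p* = (R−d)/(u−d) = 0.8718; price each node as the discounted p*-expectation of its children.
At maturity the claim pays: V(2,0)=0.0000, V(2,1)=0.0000, V(2,2)=73.2736
  t=1,j=0: stock 43.5200 → up 46.5664 (V=0.0000), down 29.5936 (V=0.0000). Price 0.0000; hedge Δ=0.0000, bond B=0.0000.
  t=1,j=1: stock 68.4800 → up 73.2736 (V=73.2736), down 46.5664 (V=0.0000). Price 62.6270; hedge Δ=2.7436, bond B=-125.2540.
  t=0,j=0: stock 64.0000 → up 68.4800 (V=62.6270), down 43.5200 (V=0.0000). Price 53.5274; hedge Δ=2.5091, bond B=-107.0547.
Check: Δ(0,0)·S0 + B(0,0) = 53.5274 = V0.

(0,0): Delta=2.5091 Bond=-107.0547
(1,0): Delta=0.0000 Bond=0.0000
(1,1): Delta=2.7436 Bond=-125.2540
V0=53.5274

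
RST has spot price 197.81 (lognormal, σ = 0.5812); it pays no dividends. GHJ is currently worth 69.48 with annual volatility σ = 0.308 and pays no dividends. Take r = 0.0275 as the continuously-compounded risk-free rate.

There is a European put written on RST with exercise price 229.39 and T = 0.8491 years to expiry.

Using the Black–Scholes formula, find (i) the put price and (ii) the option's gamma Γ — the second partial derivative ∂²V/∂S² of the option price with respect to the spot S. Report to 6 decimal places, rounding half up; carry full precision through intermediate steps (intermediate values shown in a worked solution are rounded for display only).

price = 58.854118
Γ = 0.003764

σ√T = 0.5812·√0.8491 = 0.535556
d₁ = (ln(S/K) + (r+σ²/2)T) / (σ√T) = (ln(197.81/229.39) + (0.0275+0.5812²/2)·0.8491) / 0.535556 = (-0.148117 + 0.166760) / 0.535556 = 0.034812
d₂ = d₁ − σ√T = 0.034812 − 0.535556 = -0.500744
e^{−rT} = 0.976920
N(−d₁) = 0.486115,  N(−d₂) = 0.691724
Put price V = K·e^{−rT}·N(−d₂) − S·N(−d₁) = 155.012486 − 96.158368 = 58.854118
φ(d₁) = (1/√(2π))·e^{−d₁²/2} = 0.398701
Γ = φ(d₁) / (S·σ·√T) = 0.003764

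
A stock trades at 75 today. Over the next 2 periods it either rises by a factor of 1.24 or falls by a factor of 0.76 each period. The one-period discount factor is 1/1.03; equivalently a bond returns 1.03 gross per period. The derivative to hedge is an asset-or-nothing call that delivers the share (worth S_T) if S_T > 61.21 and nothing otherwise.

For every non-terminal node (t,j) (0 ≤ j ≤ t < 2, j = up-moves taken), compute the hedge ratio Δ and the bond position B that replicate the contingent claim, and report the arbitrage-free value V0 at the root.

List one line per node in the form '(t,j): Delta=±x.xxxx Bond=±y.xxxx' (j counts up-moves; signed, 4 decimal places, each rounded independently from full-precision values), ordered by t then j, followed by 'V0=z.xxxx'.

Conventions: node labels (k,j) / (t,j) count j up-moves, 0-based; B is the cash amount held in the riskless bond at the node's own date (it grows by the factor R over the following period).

(0,0): Delta=1.5111 Bond=-46.1501
(1,0): Delta=2.5833 Bond=-108.6505
(1,1): Delta=1.0000 Bond=0.0000
V0=67.1843

Arbitrage-free pricing uses the up-move probability p* = (R−d)/(u−d) = 0.5625, discounting each step at R = 1.03.
Payoffs at expiry: V(2,0)=0.0000, V(2,1)=70.6800, V(2,2)=115.3200
Node (1,0) S=57.0000: V=(p*·70.6800+(1−p*)·0.0000)/1.03=38.5995; Δ=(70.6800−0.0000)/(70.6800−43.3200)=2.5833; B=V−Δ·S=-108.6505
Node (1,1) S=93.0000: V=(p*·115.3200+(1−p*)·70.6800)/1.03=93.0000; Δ=(115.3200−70.6800)/(115.3200−70.6800)=1.0000; B=V−Δ·S=0.0000
Node (0,0) S=75.0000: V=(p*·93.0000+(1−p*)·38.5995)/1.03=67.1843; Δ=(93.0000−38.5995)/(93.0000−57.0000)=1.5111; B=V−Δ·S=-46.1501
Check: Δ(0,0)·S0 + B(0,0) = 67.1843 = V0.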